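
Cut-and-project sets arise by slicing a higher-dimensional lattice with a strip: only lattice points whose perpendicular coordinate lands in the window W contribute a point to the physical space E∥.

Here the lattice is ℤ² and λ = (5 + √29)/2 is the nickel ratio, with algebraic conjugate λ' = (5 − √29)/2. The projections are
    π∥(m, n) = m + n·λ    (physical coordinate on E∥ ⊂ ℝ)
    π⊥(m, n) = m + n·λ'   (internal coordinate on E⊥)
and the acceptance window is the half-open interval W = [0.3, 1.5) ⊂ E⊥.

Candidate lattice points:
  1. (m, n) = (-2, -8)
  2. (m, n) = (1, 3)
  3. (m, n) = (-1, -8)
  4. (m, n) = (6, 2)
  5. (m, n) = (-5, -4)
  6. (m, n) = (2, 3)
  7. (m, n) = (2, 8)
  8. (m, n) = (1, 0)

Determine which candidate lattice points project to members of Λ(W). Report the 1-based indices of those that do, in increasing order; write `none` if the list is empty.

2, 3, 6, 7, 8

Compute λ' = (5−√29)/2 = -0.1926, so π⊥(m,n) = m -0.1926·n.
#1 (-2,-8): internal coord -2 + (-8)·λ' = -0.4593; -0.4593 ∉ [0.3, 1.5) → out
#2 (1,3): internal coord 1 + (3)·λ' = +0.4223; +0.4223 ∈ [0.3, 1.5) → IN Λ
#3 (-1,-8): internal coord -1 + (-8)·λ' = +0.5407; +0.5407 ∈ [0.3, 1.5) → IN Λ
#4 (6,2): internal coord 6 + (2)·λ' = +5.6148; +5.6148 ∉ [0.3, 1.5) → out
#5 (-5,-4): internal coord -5 + (-4)·λ' = -4.2297; -4.2297 ∉ [0.3, 1.5) → out
#6 (2,3): internal coord 2 + (3)·λ' = +1.4223; +1.4223 ∈ [0.3, 1.5) → IN Λ
#7 (2,8): internal coord 2 + (8)·λ' = +0.4593; +0.4593 ∈ [0.3, 1.5) → IN Λ
#8 (1,0): internal coord 1 + (0)·λ' = +1.0000; +1.0000 ∈ [0.3, 1.5) → IN Λ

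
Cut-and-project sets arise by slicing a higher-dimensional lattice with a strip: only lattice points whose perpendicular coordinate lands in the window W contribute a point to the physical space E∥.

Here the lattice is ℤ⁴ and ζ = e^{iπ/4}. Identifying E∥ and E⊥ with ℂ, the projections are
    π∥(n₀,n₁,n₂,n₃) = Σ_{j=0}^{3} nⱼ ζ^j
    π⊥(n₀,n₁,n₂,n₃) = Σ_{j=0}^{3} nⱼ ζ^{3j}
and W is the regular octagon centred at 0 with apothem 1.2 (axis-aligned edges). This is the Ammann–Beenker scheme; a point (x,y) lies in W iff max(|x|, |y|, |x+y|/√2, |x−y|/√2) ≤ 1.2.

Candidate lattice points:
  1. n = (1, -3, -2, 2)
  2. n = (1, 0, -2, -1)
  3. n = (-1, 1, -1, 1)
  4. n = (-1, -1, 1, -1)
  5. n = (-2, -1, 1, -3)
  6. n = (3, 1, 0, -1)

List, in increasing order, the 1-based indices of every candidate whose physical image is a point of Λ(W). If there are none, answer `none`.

none

π⊥(n) = n₀ + n₁ζ³ + n₂ζ⁶ + n₃ζ⁹ where ζ = e^{iπ/4}.
#1 (1, -3, -2, 2): internal (4.535534, 1.292893); octagon support 4.535534 vs apothem 1.2 → ∉ W
#2 (1, 0, -2, -1): internal (0.292893, 1.292893); octagon support 1.292893 vs apothem 1.2 → ∉ W
#3 (-1, 1, -1, 1): internal (-1.000000, 2.414214); octagon support 2.414214 vs apothem 1.2 → ∉ W
#4 (-1, -1, 1, -1): internal (-1.000000, -2.414214); octagon support 2.414214 vs apothem 1.2 → ∉ W
#5 (-2, -1, 1, -3): internal (-3.414214, -3.828427); octagon support 5.121320 vs apothem 1.2 → ∉ W
#6 (3, 1, 0, -1): internal (1.585786, 0.000000); octagon support 1.585786 vs apothem 1.2 → ∉ W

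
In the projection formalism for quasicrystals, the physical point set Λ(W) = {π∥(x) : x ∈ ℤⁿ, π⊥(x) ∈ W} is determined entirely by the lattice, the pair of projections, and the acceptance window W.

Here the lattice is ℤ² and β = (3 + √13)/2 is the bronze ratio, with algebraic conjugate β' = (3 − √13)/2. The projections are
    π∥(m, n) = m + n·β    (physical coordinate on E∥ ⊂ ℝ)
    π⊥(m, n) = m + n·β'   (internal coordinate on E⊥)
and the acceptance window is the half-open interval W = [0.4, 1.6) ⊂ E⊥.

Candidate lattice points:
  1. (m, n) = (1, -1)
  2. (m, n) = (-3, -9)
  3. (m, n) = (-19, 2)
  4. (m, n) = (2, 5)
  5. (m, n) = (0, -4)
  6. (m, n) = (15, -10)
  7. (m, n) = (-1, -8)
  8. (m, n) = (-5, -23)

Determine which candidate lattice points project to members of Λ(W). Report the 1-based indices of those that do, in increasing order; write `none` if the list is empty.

1, 4, 5, 7

Compute β' = (3−√13)/2 = -0.30278, so π⊥(m,n) = m -0.30278·n.
#1 (1,-1): internal coord 1 + (-1)·β' = +1.30278; +1.30278 ∈ [0.4, 1.6) → IN Λ
#2 (-3,-9): internal coord -3 + (-9)·β' = -0.27502; -0.27502 ∉ [0.4, 1.6) → out
#3 (-19,2): internal coord -19 + (2)·β' = -19.60555; -19.60555 ∉ [0.4, 1.6) → out
#4 (2,5): internal coord 2 + (5)·β' = +0.48612; +0.48612 ∈ [0.4, 1.6) → IN Λ
#5 (0,-4): internal coord 0 + (-4)·β' = +1.21110; +1.21110 ∈ [0.4, 1.6) → IN Λ
#6 (15,-10): internal coord 15 + (-10)·β' = +18.02776; +18.02776 ∉ [0.4, 1.6) → out
#7 (-1,-8): internal coord -1 + (-8)·β' = +1.42221; +1.42221 ∈ [0.4, 1.6) → IN Λ
#8 (-5,-23): internal coord -5 + (-23)·β' = +1.96384; +1.96384 ∉ [0.4, 1.6) → out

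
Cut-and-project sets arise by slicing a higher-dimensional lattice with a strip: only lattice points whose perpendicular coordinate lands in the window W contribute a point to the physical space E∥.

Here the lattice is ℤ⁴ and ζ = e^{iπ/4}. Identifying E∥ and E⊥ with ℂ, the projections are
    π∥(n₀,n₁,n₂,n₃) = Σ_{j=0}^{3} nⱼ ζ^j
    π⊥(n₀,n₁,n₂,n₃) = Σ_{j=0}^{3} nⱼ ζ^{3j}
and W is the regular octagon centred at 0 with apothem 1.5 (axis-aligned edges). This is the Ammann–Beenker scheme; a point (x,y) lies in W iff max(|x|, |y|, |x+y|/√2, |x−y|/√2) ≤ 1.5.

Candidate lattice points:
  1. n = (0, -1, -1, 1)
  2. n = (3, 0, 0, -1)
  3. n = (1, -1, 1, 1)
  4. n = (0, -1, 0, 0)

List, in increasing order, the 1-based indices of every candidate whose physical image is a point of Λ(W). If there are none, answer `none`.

π⊥(n) = n₀ + n₁ζ³ + n₂ζ⁶ + n₃ζ⁹ where ζ = e^{iπ/4}.
#1 (0, -1, -1, 1): internal (1.4142, 1.0000); octagon support 1.7071 vs apothem 1.5 → ∉ W
#2 (3, 0, 0, -1): internal (2.2929, -0.7071); octagon support 2.2929 vs apothem 1.5 → ∉ W
#3 (1, -1, 1, 1): internal (2.4142, -1.0000); octagon support 2.4142 vs apothem 1.5 → ∉ W
#4 (0, -1, 0, 0): internal (0.7071, -0.7071); octagon support 1.0000 vs apothem 1.5 → ∈ W

4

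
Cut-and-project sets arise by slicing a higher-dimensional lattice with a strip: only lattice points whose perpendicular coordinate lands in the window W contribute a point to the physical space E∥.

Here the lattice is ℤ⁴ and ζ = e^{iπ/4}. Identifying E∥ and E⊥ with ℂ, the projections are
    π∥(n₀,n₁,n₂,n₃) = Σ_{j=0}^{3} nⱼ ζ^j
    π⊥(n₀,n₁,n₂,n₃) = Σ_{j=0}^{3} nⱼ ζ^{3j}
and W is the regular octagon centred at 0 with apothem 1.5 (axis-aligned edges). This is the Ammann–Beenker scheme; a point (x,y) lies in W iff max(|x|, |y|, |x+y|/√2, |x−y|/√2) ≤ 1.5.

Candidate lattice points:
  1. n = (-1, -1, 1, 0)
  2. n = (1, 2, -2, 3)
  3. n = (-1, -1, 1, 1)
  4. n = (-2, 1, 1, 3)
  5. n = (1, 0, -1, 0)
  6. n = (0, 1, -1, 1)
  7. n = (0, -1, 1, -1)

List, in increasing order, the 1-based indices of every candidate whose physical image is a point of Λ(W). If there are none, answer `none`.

With ζ = e^{iπ/4} the internal vectors are ζ^0,ζ^3,ζ^6,ζ^9.
candidate 1: n = (-1, -1, 1, 0) → π⊥ ≈ (-0.2929, -1.7071); max(|x|,|y|,|x±y|/√2) = 1.7071 > 1.5 ⇒ ∉ W
candidate 2: n = (1, 2, -2, 3) → π⊥ ≈ (+1.7071, +5.5355); max(|x|,|y|,|x±y|/√2) = 5.5355 > 1.5 ⇒ ∉ W
candidate 3: n = (-1, -1, 1, 1) → π⊥ ≈ (+0.4142, -1.0000); max(|x|,|y|,|x±y|/√2) = 1.0000 ≤ 1.5 ⇒ ∈ W
candidate 4: n = (-2, 1, 1, 3) → π⊥ ≈ (-0.5858, +1.8284); max(|x|,|y|,|x±y|/√2) = 1.8284 > 1.5 ⇒ ∉ W
candidate 5: n = (1, 0, -1, 0) → π⊥ ≈ (+1.0000, +1.0000); max(|x|,|y|,|x±y|/√2) = 1.4142 ≤ 1.5 ⇒ ∈ W
candidate 6: n = (0, 1, -1, 1) → π⊥ ≈ (+0.0000, +2.4142); max(|x|,|y|,|x±y|/√2) = 2.4142 > 1.5 ⇒ ∉ W
candidate 7: n = (0, -1, 1, -1) → π⊥ ≈ (+0.0000, -2.4142); max(|x|,|y|,|x±y|/√2) = 2.4142 > 1.5 ⇒ ∉ W

3, 5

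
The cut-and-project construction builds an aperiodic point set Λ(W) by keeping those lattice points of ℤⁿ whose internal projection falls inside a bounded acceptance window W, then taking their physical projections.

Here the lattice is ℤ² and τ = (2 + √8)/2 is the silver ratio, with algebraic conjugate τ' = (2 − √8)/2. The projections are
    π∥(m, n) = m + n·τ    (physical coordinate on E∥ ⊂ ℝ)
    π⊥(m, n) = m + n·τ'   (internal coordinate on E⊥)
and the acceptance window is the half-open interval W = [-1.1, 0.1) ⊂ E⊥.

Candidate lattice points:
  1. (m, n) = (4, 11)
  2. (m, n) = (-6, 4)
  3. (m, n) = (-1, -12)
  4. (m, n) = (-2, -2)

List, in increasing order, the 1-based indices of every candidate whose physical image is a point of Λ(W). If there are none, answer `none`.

1

τ' = (2−√8)/2 ≈ -0.4142.
#1 (4,11): internal coord 4 + (11)·τ' = -0.5563; -0.5563 ∈ [-1.1, 0.1) → IN Λ
#2 (-6,4): internal coord -6 + (4)·τ' = -7.6569; -7.6569 ∉ [-1.1, 0.1) → out
#3 (-1,-12): internal coord -1 + (-12)·τ' = +3.9706; +3.9706 ∉ [-1.1, 0.1) → out
#4 (-2,-2): internal coord -2 + (-2)·τ' = -1.1716; -1.1716 ∉ [-1.1, 0.1) → out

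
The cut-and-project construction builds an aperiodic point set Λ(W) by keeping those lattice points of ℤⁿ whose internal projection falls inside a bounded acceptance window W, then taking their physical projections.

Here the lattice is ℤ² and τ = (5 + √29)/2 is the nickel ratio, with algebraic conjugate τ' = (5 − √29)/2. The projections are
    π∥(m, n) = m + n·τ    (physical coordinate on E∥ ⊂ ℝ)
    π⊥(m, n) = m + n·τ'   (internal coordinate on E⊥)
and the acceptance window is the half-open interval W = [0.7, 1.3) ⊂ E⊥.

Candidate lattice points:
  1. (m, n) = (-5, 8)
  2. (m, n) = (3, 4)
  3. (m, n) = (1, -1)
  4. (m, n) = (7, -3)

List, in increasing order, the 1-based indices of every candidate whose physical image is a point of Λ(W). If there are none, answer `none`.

Compute τ' = (5−√29)/2 = -0.192582, so π⊥(m,n) = m -0.192582·n.
[1] lift (-5,8): star map gives -6.540659; window check 0.7 ≤ -6.540659 < 1.3 is false → out
[2] lift (3,4): star map gives 2.229670; window check 0.7 ≤ 2.229670 < 1.3 is false → out
[3] lift (1,-1): star map gives 1.192582; window check 0.7 ≤ 1.192582 < 1.3 is true → IN Λ
[4] lift (7,-3): star map gives 7.577747; window check 0.7 ≤ 7.577747 < 1.3 is false → out

3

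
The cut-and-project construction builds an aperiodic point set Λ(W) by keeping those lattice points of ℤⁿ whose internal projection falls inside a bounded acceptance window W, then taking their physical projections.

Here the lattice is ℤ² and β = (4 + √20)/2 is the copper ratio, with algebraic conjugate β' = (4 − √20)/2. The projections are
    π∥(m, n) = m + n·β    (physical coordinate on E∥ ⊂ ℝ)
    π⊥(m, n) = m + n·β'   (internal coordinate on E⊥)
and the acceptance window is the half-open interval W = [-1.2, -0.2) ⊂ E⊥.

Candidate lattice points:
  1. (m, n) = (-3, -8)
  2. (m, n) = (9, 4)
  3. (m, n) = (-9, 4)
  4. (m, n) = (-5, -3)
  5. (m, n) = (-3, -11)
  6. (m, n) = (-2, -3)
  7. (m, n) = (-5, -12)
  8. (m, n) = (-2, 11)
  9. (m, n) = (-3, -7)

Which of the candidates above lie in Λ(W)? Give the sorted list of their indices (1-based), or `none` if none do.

Numerically β ≈ 4.2361 and β' = −1/β ≈ -0.2361.
[1] lift (-3,-8): star map gives -1.1115; window check -1.2 ≤ -1.1115 < -0.2 is true → IN Λ
[2] lift (9,4): star map gives 8.0557; window check -1.2 ≤ 8.0557 < -0.2 is false → out
[3] lift (-9,4): star map gives -9.9443; window check -1.2 ≤ -9.9443 < -0.2 is false → out
[4] lift (-5,-3): star map gives -4.2918; window check -1.2 ≤ -4.2918 < -0.2 is false → out
[5] lift (-3,-11): star map gives -0.4033; window check -1.2 ≤ -0.4033 < -0.2 is true → IN Λ
[6] lift (-2,-3): star map gives -1.2918; window check -1.2 ≤ -1.2918 < -0.2 is false → out
[7] lift (-5,-12): star map gives -2.1672; window check -1.2 ≤ -2.1672 < -0.2 is false → out
[8] lift (-2,11): star map gives -4.5967; window check -1.2 ≤ -4.5967 < -0.2 is false → out
[9] lift (-3,-7): star map gives -1.3475; window check -1.2 ≤ -1.3475 < -0.2 is false → out

1, 5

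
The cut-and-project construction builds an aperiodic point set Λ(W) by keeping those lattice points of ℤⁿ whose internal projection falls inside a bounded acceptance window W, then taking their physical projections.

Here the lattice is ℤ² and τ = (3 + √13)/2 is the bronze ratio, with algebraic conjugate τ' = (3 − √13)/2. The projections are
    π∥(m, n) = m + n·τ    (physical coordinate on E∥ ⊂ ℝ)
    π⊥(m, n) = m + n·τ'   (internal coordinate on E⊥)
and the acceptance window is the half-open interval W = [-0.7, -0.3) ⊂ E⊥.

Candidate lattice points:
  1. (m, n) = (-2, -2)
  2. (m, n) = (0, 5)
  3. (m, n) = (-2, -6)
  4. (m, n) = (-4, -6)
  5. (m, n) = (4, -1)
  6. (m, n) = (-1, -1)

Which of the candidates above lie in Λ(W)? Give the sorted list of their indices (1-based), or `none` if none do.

6

Numerically τ ≈ 3.302776 and τ' = −1/τ ≈ -0.302776.
candidate 1: (m,n)=(-2,-2) → π∥ = -2-2·τ ≈ -8.605551, π⊥ = -2-2·τ' ≈ -1.394449 ∉ [-0.7, -0.3) ⇒ out
candidate 2: (m,n)=(0,5) → π∥ = 0+5·τ ≈ 16.513878, π⊥ = 0+5·τ' ≈ -1.513878 ∉ [-0.7, -0.3) ⇒ out
candidate 3: (m,n)=(-2,-6) → π∥ = -2-6·τ ≈ -21.816654, π⊥ = -2-6·τ' ≈ -0.183346 ∉ [-0.7, -0.3) ⇒ out
candidate 4: (m,n)=(-4,-6) → π∥ = -4-6·τ ≈ -23.816654, π⊥ = -4-6·τ' ≈ -2.183346 ∉ [-0.7, -0.3) ⇒ out
candidate 5: (m,n)=(4,-1) → π∥ = 4-1·τ ≈ 0.697224, π⊥ = 4-1·τ' ≈ 4.302776 ∉ [-0.7, -0.3) ⇒ out
candidate 6: (m,n)=(-1,-1) → π∥ = -1-1·τ ≈ -4.302776, π⊥ = -1-1·τ' ≈ -0.697224 ∈ [-0.7, -0.3) ⇒ IN Λ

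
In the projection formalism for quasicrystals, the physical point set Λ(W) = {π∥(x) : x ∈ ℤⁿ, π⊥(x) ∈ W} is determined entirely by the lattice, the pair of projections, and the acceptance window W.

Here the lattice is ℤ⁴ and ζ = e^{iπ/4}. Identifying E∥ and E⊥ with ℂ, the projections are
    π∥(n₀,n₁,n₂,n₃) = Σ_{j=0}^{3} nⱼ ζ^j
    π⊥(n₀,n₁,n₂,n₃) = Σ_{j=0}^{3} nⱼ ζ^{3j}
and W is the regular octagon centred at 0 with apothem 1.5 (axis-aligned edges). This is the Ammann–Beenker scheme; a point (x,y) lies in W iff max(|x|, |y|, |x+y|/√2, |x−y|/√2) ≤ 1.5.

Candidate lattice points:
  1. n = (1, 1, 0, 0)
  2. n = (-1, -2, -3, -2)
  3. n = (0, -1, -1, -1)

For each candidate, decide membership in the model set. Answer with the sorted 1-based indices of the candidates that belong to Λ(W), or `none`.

π⊥(n) = n₀ + n₁ζ³ + n₂ζ⁶ + n₃ζ⁹ where ζ = e^{iπ/4}.
candidate 1: n = (1, 1, 0, 0) → π⊥ ≈ (+0.292893, +0.707107); max(|x|,|y|,|x±y|/√2) = 0.707107 ≤ 1.5 ⇒ ∈ W
candidate 2: n = (-1, -2, -3, -2) → π⊥ ≈ (-1.000000, +0.171573); max(|x|,|y|,|x±y|/√2) = 1.000000 ≤ 1.5 ⇒ ∈ W
candidate 3: n = (0, -1, -1, -1) → π⊥ ≈ (+0.000000, -0.414214); max(|x|,|y|,|x±y|/√2) = 0.414214 ≤ 1.5 ⇒ ∈ W

1, 2, 3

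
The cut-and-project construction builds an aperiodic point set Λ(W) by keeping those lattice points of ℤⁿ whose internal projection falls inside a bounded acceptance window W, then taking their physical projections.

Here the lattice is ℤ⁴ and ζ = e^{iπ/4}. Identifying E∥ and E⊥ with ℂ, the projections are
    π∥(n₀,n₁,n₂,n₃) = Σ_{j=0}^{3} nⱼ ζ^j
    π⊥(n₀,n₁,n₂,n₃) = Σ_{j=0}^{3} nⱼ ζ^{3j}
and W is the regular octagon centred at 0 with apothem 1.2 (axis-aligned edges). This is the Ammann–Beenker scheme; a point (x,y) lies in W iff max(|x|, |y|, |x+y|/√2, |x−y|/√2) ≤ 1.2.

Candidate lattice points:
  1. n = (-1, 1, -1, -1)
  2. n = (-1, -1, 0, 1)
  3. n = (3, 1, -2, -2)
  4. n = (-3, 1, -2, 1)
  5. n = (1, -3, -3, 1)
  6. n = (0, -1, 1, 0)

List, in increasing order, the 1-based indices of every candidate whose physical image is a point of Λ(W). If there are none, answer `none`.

With ζ = e^{iπ/4} the internal vectors are ζ^0,ζ^3,ζ^6,ζ^9.
candidate 1: n = (-1, 1, -1, -1) → π⊥ ≈ (-2.414214, +1.000000); max(|x|,|y|,|x±y|/√2) = 2.414214 > 1.2 ⇒ ∉ W
candidate 2: n = (-1, -1, 0, 1) → π⊥ ≈ (+0.414214, +0.000000); max(|x|,|y|,|x±y|/√2) = 0.414214 ≤ 1.2 ⇒ ∈ W
candidate 3: n = (3, 1, -2, -2) → π⊥ ≈ (+0.878680, +1.292893); max(|x|,|y|,|x±y|/√2) = 1.535534 > 1.2 ⇒ ∉ W
candidate 4: n = (-3, 1, -2, 1) → π⊥ ≈ (-3.000000, +3.414214); max(|x|,|y|,|x±y|/√2) = 4.535534 > 1.2 ⇒ ∉ W
candidate 5: n = (1, -3, -3, 1) → π⊥ ≈ (+3.828427, +1.585786); max(|x|,|y|,|x±y|/√2) = 3.828427 > 1.2 ⇒ ∉ W
candidate 6: n = (0, -1, 1, 0) → π⊥ ≈ (+0.707107, -1.707107); max(|x|,|y|,|x±y|/√2) = 1.707107 > 1.2 ⇒ ∉ W

2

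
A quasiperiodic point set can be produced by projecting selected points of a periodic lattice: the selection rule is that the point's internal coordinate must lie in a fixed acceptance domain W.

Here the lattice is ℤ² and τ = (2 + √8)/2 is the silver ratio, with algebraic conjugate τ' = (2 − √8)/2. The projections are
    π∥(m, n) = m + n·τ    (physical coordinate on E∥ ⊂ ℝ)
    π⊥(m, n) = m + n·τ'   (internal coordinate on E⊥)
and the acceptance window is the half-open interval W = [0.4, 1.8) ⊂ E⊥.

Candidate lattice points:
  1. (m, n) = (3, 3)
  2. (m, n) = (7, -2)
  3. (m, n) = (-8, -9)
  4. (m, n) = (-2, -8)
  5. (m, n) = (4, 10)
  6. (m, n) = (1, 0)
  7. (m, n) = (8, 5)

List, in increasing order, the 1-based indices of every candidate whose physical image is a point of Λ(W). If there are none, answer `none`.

Compute τ' = (2−√8)/2 = -0.4142, so π⊥(m,n) = m -0.4142·n.
candidate 1: (m,n)=(3,3) → π∥ = 3+3·τ ≈ 10.2426, π⊥ = 3+3·τ' ≈ 1.7574 ∈ [0.4, 1.8) ⇒ IN Λ
candidate 2: (m,n)=(7,-2) → π∥ = 7-2·τ ≈ 2.1716, π⊥ = 7-2·τ' ≈ 7.8284 ∉ [0.4, 1.8) ⇒ out
candidate 3: (m,n)=(-8,-9) → π∥ = -8-9·τ ≈ -29.7279, π⊥ = -8-9·τ' ≈ -4.2721 ∉ [0.4, 1.8) ⇒ out
candidate 4: (m,n)=(-2,-8) → π∥ = -2-8·τ ≈ -21.3137, π⊥ = -2-8·τ' ≈ 1.3137 ∈ [0.4, 1.8) ⇒ IN Λ
candidate 5: (m,n)=(4,10) → π∥ = 4+10·τ ≈ 28.1421, π⊥ = 4+10·τ' ≈ -0.1421 ∉ [0.4, 1.8) ⇒ out
candidate 6: (m,n)=(1,0) → π∥ = 1+0·τ ≈ 1.0000, π⊥ = 1+0·τ' ≈ 1.0000 ∈ [0.4, 1.8) ⇒ IN Λ
candidate 7: (m,n)=(8,5) → π∥ = 8+5·τ ≈ 20.0711, π⊥ = 8+5·τ' ≈ 5.9289 ∉ [0.4, 1.8) ⇒ out

1, 4, 6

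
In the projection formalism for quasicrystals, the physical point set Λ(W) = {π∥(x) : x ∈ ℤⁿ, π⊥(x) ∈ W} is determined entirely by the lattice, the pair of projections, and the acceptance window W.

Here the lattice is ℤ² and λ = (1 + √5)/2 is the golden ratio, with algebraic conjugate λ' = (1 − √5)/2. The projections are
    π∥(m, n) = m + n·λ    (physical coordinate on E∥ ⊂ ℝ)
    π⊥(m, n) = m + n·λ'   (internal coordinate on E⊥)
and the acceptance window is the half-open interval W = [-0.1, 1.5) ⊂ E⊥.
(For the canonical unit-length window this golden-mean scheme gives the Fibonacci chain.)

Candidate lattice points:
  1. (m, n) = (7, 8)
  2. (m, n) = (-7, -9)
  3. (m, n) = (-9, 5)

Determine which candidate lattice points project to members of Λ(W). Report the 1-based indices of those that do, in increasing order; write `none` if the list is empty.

none

Numerically λ ≈ 1.6180 and λ' = −1/λ ≈ -0.6180.
[1] lift (7,8): star map gives 2.0557; window check -0.1 ≤ 2.0557 < 1.5 is false → out
[2] lift (-7,-9): star map gives -1.4377; window check -0.1 ≤ -1.4377 < 1.5 is false → out
[3] lift (-9,5): star map gives -12.0902; window check -0.1 ≤ -12.0902 < 1.5 is false → out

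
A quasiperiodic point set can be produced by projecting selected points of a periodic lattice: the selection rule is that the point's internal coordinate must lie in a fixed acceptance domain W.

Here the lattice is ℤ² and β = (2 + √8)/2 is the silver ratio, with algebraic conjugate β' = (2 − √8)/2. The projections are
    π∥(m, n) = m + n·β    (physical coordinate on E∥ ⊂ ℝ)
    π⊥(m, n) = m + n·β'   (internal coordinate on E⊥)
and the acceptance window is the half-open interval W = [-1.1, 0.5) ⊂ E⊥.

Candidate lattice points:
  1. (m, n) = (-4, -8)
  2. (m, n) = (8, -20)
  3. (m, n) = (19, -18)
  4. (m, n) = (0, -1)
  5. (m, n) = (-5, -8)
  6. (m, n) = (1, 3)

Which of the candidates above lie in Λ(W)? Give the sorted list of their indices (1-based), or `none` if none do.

Numerically β ≈ 2.41421 and β' = −1/β ≈ -0.41421.
candidate 1: (m,n)=(-4,-8) → π∥ = -4-8·β ≈ -23.31371, π⊥ = -4-8·β' ≈ -0.68629 ∈ [-1.1, 0.5) ⇒ IN Λ
candidate 2: (m,n)=(8,-20) → π∥ = 8-20·β ≈ -40.28427, π⊥ = 8-20·β' ≈ 16.28427 ∉ [-1.1, 0.5) ⇒ out
candidate 3: (m,n)=(19,-18) → π∥ = 19-18·β ≈ -24.45584, π⊥ = 19-18·β' ≈ 26.45584 ∉ [-1.1, 0.5) ⇒ out
candidate 4: (m,n)=(0,-1) → π∥ = 0-1·β ≈ -2.41421, π⊥ = 0-1·β' ≈ 0.41421 ∈ [-1.1, 0.5) ⇒ IN Λ
candidate 5: (m,n)=(-5,-8) → π∥ = -5-8·β ≈ -24.31371, π⊥ = -5-8·β' ≈ -1.68629 ∉ [-1.1, 0.5) ⇒ out
candidate 6: (m,n)=(1,3) → π∥ = 1+3·β ≈ 8.24264, π⊥ = 1+3·β' ≈ -0.24264 ∈ [-1.1, 0.5) ⇒ IN Λ

1, 4, 6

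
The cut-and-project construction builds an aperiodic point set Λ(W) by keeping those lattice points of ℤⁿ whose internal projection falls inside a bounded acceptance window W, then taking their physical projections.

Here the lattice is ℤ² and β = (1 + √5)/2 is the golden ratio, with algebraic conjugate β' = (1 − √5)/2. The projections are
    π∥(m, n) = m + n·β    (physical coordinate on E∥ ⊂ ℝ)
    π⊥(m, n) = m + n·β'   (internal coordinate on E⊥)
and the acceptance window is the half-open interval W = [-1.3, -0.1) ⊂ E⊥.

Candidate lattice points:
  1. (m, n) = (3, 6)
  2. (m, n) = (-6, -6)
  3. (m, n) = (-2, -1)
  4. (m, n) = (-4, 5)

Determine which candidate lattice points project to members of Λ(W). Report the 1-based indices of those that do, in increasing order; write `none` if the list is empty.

1

Compute β' = (1−√5)/2 = -0.6180, so π⊥(m,n) = m -0.6180·n.
candidate 1: (m,n)=(3,6) → π∥ = 3+6·β ≈ 12.7082, π⊥ = 3+6·β' ≈ -0.7082 ∈ [-1.3, -0.1) ⇒ IN Λ
candidate 2: (m,n)=(-6,-6) → π∥ = -6-6·β ≈ -15.7082, π⊥ = -6-6·β' ≈ -2.2918 ∉ [-1.3, -0.1) ⇒ out
candidate 3: (m,n)=(-2,-1) → π∥ = -2-1·β ≈ -3.6180, π⊥ = -2-1·β' ≈ -1.3820 ∉ [-1.3, -0.1) ⇒ out
candidate 4: (m,n)=(-4,5) → π∥ = -4+5·β ≈ 4.0902, π⊥ = -4+5·β' ≈ -7.0902 ∉ [-1.3, -0.1) ⇒ out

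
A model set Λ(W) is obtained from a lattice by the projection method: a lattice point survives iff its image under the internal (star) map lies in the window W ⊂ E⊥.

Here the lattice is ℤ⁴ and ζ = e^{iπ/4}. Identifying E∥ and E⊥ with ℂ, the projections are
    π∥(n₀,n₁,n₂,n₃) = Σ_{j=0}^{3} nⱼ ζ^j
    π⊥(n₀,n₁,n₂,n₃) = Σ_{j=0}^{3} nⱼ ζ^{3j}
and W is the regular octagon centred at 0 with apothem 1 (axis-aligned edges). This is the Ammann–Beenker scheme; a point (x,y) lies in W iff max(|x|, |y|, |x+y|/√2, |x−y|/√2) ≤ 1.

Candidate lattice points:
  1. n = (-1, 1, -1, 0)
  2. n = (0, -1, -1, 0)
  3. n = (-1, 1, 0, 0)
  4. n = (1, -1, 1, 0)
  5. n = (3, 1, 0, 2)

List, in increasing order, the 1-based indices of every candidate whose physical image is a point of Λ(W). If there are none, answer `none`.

With ζ = e^{iπ/4} the internal vectors are ζ^0,ζ^3,ζ^6,ζ^9.
candidate 1: n = (-1, 1, -1, 0) → π⊥ ≈ (-1.707107, +1.707107); max(|x|,|y|,|x±y|/√2) = 2.414214 > 1 ⇒ ∉ W
candidate 2: n = (0, -1, -1, 0) → π⊥ ≈ (+0.707107, +0.292893); max(|x|,|y|,|x±y|/√2) = 0.707107 ≤ 1 ⇒ ∈ W
candidate 3: n = (-1, 1, 0, 0) → π⊥ ≈ (-1.707107, +0.707107); max(|x|,|y|,|x±y|/√2) = 1.707107 > 1 ⇒ ∉ W
candidate 4: n = (1, -1, 1, 0) → π⊥ ≈ (+1.707107, -1.707107); max(|x|,|y|,|x±y|/√2) = 2.414214 > 1 ⇒ ∉ W
candidate 5: n = (3, 1, 0, 2) → π⊥ ≈ (+3.707107, +2.121320); max(|x|,|y|,|x±y|/√2) = 4.121320 > 1 ⇒ ∉ W

2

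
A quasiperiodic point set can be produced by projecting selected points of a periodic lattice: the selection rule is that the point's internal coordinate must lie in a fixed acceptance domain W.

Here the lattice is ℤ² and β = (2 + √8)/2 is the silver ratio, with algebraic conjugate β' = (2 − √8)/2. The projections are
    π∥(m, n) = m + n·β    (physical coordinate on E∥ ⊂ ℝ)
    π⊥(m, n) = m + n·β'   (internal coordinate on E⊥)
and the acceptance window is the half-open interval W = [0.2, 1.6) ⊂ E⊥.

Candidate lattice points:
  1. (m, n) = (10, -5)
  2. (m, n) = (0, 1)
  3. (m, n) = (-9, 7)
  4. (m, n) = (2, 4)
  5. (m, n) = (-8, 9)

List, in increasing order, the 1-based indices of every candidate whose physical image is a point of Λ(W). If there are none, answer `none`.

4

Numerically β ≈ 2.4142 and β' = −1/β ≈ -0.4142.
candidate 1: (m,n)=(10,-5) → π∥ = 10-5·β ≈ -2.0711, π⊥ = 10-5·β' ≈ 12.0711 ∉ [0.2, 1.6) ⇒ out
candidate 2: (m,n)=(0,1) → π∥ = 0+1·β ≈ 2.4142, π⊥ = 0+1·β' ≈ -0.4142 ∉ [0.2, 1.6) ⇒ out
candidate 3: (m,n)=(-9,7) → π∥ = -9+7·β ≈ 7.8995, π⊥ = -9+7·β' ≈ -11.8995 ∉ [0.2, 1.6) ⇒ out
candidate 4: (m,n)=(2,4) → π∥ = 2+4·β ≈ 11.6569, π⊥ = 2+4·β' ≈ 0.3431 ∈ [0.2, 1.6) ⇒ IN Λ
candidate 5: (m,n)=(-8,9) → π∥ = -8+9·β ≈ 13.7279, π⊥ = -8+9·β' ≈ -11.7279 ∉ [0.2, 1.6) ⇒ out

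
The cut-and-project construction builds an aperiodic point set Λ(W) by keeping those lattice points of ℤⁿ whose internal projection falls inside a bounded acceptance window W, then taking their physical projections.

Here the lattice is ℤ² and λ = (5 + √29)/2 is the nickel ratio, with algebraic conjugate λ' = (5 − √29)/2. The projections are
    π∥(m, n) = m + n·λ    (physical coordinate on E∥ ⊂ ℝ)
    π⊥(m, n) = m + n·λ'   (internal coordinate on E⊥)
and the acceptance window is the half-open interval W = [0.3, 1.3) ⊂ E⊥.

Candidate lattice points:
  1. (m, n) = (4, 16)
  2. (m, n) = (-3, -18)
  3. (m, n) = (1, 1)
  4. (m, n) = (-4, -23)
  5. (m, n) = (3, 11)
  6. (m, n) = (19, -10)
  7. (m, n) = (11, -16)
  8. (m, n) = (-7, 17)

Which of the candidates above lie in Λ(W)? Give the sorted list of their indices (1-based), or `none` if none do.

1, 2, 3, 4, 5

Compute λ' = (5−√29)/2 = -0.19258, so π⊥(m,n) = m -0.19258·n.
[1] lift (4,16): star map gives 0.91868; window check 0.3 ≤ 0.91868 < 1.3 is true → IN Λ
[2] lift (-3,-18): star map gives 0.46648; window check 0.3 ≤ 0.46648 < 1.3 is true → IN Λ
[3] lift (1,1): star map gives 0.80742; window check 0.3 ≤ 0.80742 < 1.3 is true → IN Λ
[4] lift (-4,-23): star map gives 0.42940; window check 0.3 ≤ 0.42940 < 1.3 is true → IN Λ
[5] lift (3,11): star map gives 0.88159; window check 0.3 ≤ 0.88159 < 1.3 is true → IN Λ
[6] lift (19,-10): star map gives 20.92582; window check 0.3 ≤ 20.92582 < 1.3 is false → out
[7] lift (11,-16): star map gives 14.08132; window check 0.3 ≤ 14.08132 < 1.3 is false → out
[8] lift (-7,17): star map gives -10.27390; window check 0.3 ≤ -10.27390 < 1.3 is false → out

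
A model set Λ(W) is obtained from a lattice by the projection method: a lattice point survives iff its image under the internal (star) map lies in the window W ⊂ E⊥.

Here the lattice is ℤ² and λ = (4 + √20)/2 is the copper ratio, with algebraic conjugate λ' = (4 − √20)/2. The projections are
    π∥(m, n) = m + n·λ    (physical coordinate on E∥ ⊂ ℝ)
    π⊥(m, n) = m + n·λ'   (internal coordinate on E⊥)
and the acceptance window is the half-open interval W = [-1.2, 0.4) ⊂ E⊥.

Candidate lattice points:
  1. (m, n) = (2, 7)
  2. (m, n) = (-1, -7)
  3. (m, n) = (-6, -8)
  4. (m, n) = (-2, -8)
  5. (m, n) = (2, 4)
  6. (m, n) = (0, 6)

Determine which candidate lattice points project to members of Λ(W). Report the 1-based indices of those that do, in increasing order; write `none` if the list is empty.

λ' = (4−√20)/2 ≈ -0.23607.
#1 (2,7): internal coord 2 + (7)·λ' = +0.34752; +0.34752 ∈ [-1.2, 0.4) → IN Λ
#2 (-1,-7): internal coord -1 + (-7)·λ' = +0.65248; +0.65248 ∉ [-1.2, 0.4) → out
#3 (-6,-8): internal coord -6 + (-8)·λ' = -4.11146; -4.11146 ∉ [-1.2, 0.4) → out
#4 (-2,-8): internal coord -2 + (-8)·λ' = -0.11146; -0.11146 ∈ [-1.2, 0.4) → IN Λ
#5 (2,4): internal coord 2 + (4)·λ' = +1.05573; +1.05573 ∉ [-1.2, 0.4) → out
#6 (0,6): internal coord 0 + (6)·λ' = -1.41641; -1.41641 ∉ [-1.2, 0.4) → out

1, 4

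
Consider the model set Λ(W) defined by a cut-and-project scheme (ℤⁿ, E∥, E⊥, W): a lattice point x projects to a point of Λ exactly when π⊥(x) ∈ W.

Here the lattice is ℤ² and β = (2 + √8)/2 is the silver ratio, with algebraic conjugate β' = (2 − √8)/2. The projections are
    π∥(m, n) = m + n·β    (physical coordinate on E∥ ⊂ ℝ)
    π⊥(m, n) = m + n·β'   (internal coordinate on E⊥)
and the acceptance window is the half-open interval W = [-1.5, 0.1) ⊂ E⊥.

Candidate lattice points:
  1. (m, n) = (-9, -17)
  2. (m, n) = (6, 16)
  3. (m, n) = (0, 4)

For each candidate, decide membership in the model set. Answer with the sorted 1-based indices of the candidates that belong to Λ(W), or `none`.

Numerically β ≈ 2.414214 and β' = −1/β ≈ -0.414214.
candidate 1: (m,n)=(-9,-17) → π∥ = -9-17·β ≈ -50.041631, π⊥ = -9-17·β' ≈ -1.958369 ∉ [-1.5, 0.1) ⇒ out
candidate 2: (m,n)=(6,16) → π∥ = 6+16·β ≈ 44.627417, π⊥ = 6+16·β' ≈ -0.627417 ∈ [-1.5, 0.1) ⇒ IN Λ
candidate 3: (m,n)=(0,4) → π∥ = 0+4·β ≈ 9.656854, π⊥ = 0+4·β' ≈ -1.656854 ∉ [-1.5, 0.1) ⇒ out

2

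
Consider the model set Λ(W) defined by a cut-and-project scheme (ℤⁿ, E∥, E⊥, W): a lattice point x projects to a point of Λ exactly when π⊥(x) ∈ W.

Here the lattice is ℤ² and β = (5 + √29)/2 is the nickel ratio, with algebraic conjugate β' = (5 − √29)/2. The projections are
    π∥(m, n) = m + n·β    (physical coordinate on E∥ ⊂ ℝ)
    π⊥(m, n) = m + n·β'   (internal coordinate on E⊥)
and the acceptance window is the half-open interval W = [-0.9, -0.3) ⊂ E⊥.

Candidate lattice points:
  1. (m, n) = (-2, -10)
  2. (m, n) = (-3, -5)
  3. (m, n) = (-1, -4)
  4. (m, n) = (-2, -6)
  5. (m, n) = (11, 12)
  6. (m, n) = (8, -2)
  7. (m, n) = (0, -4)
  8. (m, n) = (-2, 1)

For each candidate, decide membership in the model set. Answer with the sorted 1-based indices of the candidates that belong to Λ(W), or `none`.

Numerically β ≈ 5.1926 and β' = −1/β ≈ -0.1926.
#1 (-2,-10): internal coord -2 + (-10)·β' = -0.0742; -0.0742 ∉ [-0.9, -0.3) → out
#2 (-3,-5): internal coord -3 + (-5)·β' = -2.0371; -2.0371 ∉ [-0.9, -0.3) → out
#3 (-1,-4): internal coord -1 + (-4)·β' = -0.2297; -0.2297 ∉ [-0.9, -0.3) → out
#4 (-2,-6): internal coord -2 + (-6)·β' = -0.8445; -0.8445 ∈ [-0.9, -0.3) → IN Λ
#5 (11,12): internal coord 11 + (12)·β' = +8.6890; +8.6890 ∉ [-0.9, -0.3) → out
#6 (8,-2): internal coord 8 + (-2)·β' = +8.3852; +8.3852 ∉ [-0.9, -0.3) → out
#7 (0,-4): internal coord 0 + (-4)·β' = +0.7703; +0.7703 ∉ [-0.9, -0.3) → out
#8 (-2,1): internal coord -2 + (1)·β' = -2.1926; -2.1926 ∉ [-0.9, -0.3) → out

4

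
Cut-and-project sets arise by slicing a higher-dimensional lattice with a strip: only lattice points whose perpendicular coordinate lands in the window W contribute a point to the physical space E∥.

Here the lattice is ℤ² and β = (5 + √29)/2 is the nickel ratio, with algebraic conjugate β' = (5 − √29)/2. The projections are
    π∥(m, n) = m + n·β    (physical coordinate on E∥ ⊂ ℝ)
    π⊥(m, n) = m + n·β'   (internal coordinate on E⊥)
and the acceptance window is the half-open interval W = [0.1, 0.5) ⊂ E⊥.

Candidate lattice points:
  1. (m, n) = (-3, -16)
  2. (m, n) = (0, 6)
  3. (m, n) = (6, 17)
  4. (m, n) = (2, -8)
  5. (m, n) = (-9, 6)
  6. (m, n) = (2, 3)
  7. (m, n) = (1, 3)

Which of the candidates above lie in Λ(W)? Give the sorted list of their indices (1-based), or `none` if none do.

7

β' = (5−√29)/2 ≈ -0.192582.
candidate 1: (m,n)=(-3,-16) → π∥ = -3-16·β ≈ -86.081318, π⊥ = -3-16·β' ≈ 0.081318 ∉ [0.1, 0.5) ⇒ out
candidate 2: (m,n)=(0,6) → π∥ = 0+6·β ≈ 31.155494, π⊥ = 0+6·β' ≈ -1.155494 ∉ [0.1, 0.5) ⇒ out
candidate 3: (m,n)=(6,17) → π∥ = 6+17·β ≈ 94.273901, π⊥ = 6+17·β' ≈ 2.726099 ∉ [0.1, 0.5) ⇒ out
candidate 4: (m,n)=(2,-8) → π∥ = 2-8·β ≈ -39.540659, π⊥ = 2-8·β' ≈ 3.540659 ∉ [0.1, 0.5) ⇒ out
candidate 5: (m,n)=(-9,6) → π∥ = -9+6·β ≈ 22.155494, π⊥ = -9+6·β' ≈ -10.155494 ∉ [0.1, 0.5) ⇒ out
candidate 6: (m,n)=(2,3) → π∥ = 2+3·β ≈ 17.577747, π⊥ = 2+3·β' ≈ 1.422253 ∉ [0.1, 0.5) ⇒ out
candidate 7: (m,n)=(1,3) → π∥ = 1+3·β ≈ 16.577747, π⊥ = 1+3·β' ≈ 0.422253 ∈ [0.1, 0.5) ⇒ IN Λ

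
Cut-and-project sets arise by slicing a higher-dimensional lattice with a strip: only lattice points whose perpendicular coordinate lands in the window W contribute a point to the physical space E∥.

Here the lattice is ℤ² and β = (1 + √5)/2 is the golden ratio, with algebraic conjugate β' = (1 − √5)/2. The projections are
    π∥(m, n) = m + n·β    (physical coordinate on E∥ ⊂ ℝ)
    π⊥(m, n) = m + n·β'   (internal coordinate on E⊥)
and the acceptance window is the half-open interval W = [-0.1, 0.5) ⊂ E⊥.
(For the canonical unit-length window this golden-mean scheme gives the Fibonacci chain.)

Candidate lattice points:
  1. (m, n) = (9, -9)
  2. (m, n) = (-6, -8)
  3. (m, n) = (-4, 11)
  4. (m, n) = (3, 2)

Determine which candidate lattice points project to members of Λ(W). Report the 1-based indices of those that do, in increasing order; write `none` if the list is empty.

Compute β' = (1−√5)/2 = -0.618034, so π⊥(m,n) = m -0.618034·n.
candidate 1: (m,n)=(9,-9) → π∥ = 9-9·β ≈ -5.562306, π⊥ = 9-9·β' ≈ 14.562306 ∉ [-0.1, 0.5) ⇒ out
candidate 2: (m,n)=(-6,-8) → π∥ = -6-8·β ≈ -18.944272, π⊥ = -6-8·β' ≈ -1.055728 ∉ [-0.1, 0.5) ⇒ out
candidate 3: (m,n)=(-4,11) → π∥ = -4+11·β ≈ 13.798374, π⊥ = -4+11·β' ≈ -10.798374 ∉ [-0.1, 0.5) ⇒ out
candidate 4: (m,n)=(3,2) → π∥ = 3+2·β ≈ 6.236068, π⊥ = 3+2·β' ≈ 1.763932 ∉ [-0.1, 0.5) ⇒ out

none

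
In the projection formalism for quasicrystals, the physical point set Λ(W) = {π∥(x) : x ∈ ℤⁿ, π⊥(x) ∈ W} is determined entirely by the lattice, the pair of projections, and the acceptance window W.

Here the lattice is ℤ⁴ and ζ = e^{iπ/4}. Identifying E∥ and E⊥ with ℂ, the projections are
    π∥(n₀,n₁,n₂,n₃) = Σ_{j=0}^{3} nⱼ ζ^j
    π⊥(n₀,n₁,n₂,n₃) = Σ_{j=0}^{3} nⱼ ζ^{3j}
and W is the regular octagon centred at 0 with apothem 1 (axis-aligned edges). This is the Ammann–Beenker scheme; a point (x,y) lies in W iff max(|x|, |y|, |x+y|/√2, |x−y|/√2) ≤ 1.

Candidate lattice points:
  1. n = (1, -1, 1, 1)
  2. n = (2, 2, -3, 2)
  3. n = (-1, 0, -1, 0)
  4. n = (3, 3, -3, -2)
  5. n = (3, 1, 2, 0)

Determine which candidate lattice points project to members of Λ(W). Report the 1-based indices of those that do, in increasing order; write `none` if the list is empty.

none

Internal map: ζ^{3j} for j=0..3 gives (1,0), (−√2/2,√2/2), (0,−1), (√2/2,√2/2).
candidate 1: n = (1, -1, 1, 1) → π⊥ ≈ (+2.4142, -1.0000); max(|x|,|y|,|x±y|/√2) = 2.4142 > 1 ⇒ ∉ W
candidate 2: n = (2, 2, -3, 2) → π⊥ ≈ (+2.0000, +5.8284); max(|x|,|y|,|x±y|/√2) = 5.8284 > 1 ⇒ ∉ W
candidate 3: n = (-1, 0, -1, 0) → π⊥ ≈ (-1.0000, +1.0000); max(|x|,|y|,|x±y|/√2) = 1.4142 > 1 ⇒ ∉ W
candidate 4: n = (3, 3, -3, -2) → π⊥ ≈ (-0.5355, +3.7071); max(|x|,|y|,|x±y|/√2) = 3.7071 > 1 ⇒ ∉ W
candidate 5: n = (3, 1, 2, 0) → π⊥ ≈ (+2.2929, -1.2929); max(|x|,|y|,|x±y|/√2) = 2.5355 > 1 ⇒ ∉ W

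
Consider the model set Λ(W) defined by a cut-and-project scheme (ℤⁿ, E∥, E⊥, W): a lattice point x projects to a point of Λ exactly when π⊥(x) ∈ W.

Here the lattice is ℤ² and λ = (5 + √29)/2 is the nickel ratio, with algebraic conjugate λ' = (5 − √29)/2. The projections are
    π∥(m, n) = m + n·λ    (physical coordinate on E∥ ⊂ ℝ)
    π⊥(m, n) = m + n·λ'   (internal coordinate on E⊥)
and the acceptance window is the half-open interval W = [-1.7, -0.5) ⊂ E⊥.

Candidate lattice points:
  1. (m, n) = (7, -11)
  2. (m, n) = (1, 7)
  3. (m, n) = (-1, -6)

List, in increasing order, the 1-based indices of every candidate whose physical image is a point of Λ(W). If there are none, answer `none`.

Numerically λ ≈ 5.19258 and λ' = −1/λ ≈ -0.19258.
candidate 1: (m,n)=(7,-11) → π∥ = 7-11·λ ≈ -50.11841, π⊥ = 7-11·λ' ≈ 9.11841 ∉ [-1.7, -0.5) ⇒ out
candidate 2: (m,n)=(1,7) → π∥ = 1+7·λ ≈ 37.34808, π⊥ = 1+7·λ' ≈ -0.34808 ∉ [-1.7, -0.5) ⇒ out
candidate 3: (m,n)=(-1,-6) → π∥ = -1-6·λ ≈ -32.15549, π⊥ = -1-6·λ' ≈ 0.15549 ∉ [-1.7, -0.5) ⇒ out

none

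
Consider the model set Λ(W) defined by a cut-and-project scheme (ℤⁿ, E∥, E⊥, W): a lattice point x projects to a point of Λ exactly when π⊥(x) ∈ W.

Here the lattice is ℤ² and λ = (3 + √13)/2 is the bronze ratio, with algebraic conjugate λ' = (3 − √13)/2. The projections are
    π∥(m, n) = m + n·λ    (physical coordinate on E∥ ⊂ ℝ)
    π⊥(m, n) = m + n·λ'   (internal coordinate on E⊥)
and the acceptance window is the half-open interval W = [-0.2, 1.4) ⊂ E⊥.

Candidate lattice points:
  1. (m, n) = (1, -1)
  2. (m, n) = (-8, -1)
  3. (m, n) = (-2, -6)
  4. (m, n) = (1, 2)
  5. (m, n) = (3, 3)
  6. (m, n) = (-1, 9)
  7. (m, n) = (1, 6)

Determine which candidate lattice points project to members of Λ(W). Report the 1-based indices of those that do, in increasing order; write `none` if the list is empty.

1, 3, 4

Numerically λ ≈ 3.30278 and λ' = −1/λ ≈ -0.30278.
#1 (1,-1): internal coord 1 + (-1)·λ' = +1.30278; +1.30278 ∈ [-0.2, 1.4) → IN Λ
#2 (-8,-1): internal coord -8 + (-1)·λ' = -7.69722; -7.69722 ∉ [-0.2, 1.4) → out
#3 (-2,-6): internal coord -2 + (-6)·λ' = -0.18335; -0.18335 ∈ [-0.2, 1.4) → IN Λ
#4 (1,2): internal coord 1 + (2)·λ' = +0.39445; +0.39445 ∈ [-0.2, 1.4) → IN Λ
#5 (3,3): internal coord 3 + (3)·λ' = +2.09167; +2.09167 ∉ [-0.2, 1.4) → out
#6 (-1,9): internal coord -1 + (9)·λ' = -3.72498; -3.72498 ∉ [-0.2, 1.4) → out
#7 (1,6): internal coord 1 + (6)·λ' = -0.81665; -0.81665 ∉ [-0.2, 1.4) → out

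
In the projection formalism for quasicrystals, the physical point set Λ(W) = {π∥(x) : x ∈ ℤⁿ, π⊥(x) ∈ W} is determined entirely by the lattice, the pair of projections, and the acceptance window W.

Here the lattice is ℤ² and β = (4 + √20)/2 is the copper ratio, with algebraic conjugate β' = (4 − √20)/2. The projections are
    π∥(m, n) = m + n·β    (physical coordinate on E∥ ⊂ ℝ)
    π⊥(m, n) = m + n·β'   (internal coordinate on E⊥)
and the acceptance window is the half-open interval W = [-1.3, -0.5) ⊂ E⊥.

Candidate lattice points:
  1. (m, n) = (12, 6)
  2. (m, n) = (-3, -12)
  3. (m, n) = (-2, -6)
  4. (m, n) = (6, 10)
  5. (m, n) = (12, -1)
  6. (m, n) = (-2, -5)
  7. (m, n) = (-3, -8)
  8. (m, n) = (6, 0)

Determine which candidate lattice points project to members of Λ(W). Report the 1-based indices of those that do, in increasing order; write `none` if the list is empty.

3, 6, 7

β' = (4−√20)/2 ≈ -0.23607.
[1] lift (12,6): star map gives 10.58359; window check -1.3 ≤ 10.58359 < -0.5 is false → out
[2] lift (-3,-12): star map gives -0.16718; window check -1.3 ≤ -0.16718 < -0.5 is false → out
[3] lift (-2,-6): star map gives -0.58359; window check -1.3 ≤ -0.58359 < -0.5 is true → IN Λ
[4] lift (6,10): star map gives 3.63932; window check -1.3 ≤ 3.63932 < -0.5 is false → out
[5] lift (12,-1): star map gives 12.23607; window check -1.3 ≤ 12.23607 < -0.5 is false → out
[6] lift (-2,-5): star map gives -0.81966; window check -1.3 ≤ -0.81966 < -0.5 is true → IN Λ
[7] lift (-3,-8): star map gives -1.11146; window check -1.3 ≤ -1.11146 < -0.5 is true → IN Λ
[8] lift (6,0): star map gives 6.00000; window check -1.3 ≤ 6.00000 < -0.5 is false → out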